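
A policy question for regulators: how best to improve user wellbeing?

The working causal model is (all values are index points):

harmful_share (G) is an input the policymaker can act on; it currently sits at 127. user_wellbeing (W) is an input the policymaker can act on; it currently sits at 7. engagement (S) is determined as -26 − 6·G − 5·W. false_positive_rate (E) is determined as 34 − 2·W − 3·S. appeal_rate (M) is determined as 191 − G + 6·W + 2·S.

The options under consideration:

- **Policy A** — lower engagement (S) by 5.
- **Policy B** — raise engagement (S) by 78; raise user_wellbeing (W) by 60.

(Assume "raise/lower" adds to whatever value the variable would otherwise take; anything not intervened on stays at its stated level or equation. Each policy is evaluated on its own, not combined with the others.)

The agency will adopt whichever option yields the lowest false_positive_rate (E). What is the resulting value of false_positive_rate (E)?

2504

Policy A (S − 5):
  G = 127
  W = 7
  S = -26 − 6·127 − 5·7 (−5 from intervention) = -828
  E = 34 − 2·7 − 3·(-828) = 2504
Policy B (S + 78, W + 60):
  G = 127
  W = 7 + 60 = 67
  S = -26 − 6·127 − 5·67 (+78 from intervention) = -1045
  E = 34 − 2·67 − 3·(-1045) = 3035
Comparing — Policy A: E=2504, Policy B: E=3035. Lowest is 2504 (Policy A).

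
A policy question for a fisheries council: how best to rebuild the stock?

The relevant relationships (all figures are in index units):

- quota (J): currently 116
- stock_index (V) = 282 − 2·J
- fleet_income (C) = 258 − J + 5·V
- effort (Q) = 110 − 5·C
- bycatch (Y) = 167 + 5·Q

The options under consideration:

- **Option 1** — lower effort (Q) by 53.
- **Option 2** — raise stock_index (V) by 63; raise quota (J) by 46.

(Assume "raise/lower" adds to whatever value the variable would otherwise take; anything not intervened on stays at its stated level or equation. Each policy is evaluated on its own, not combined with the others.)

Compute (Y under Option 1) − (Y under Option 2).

Option 1 (Q − 53):
  J = 116
  V = 282 − 2·116 = 50
  C = 258 − 116 + 5·50 = 392
  Q = 110 − 5·392 (−53 from intervention) = -1903
  Y = 167 + 5·(-1903) = -9348
Option 2 (V + 63, J + 46):
  J = 116 + 46 = 162
  V = 282 − 2·162 (+63 from intervention) = 21
  C = 258 − 162 + 5·21 = 201
  Q = 110 − 5·201 = -895
  Y = 167 + 5·(-895) = -4308
Y: -9348 − (-4308) = -5040

-5040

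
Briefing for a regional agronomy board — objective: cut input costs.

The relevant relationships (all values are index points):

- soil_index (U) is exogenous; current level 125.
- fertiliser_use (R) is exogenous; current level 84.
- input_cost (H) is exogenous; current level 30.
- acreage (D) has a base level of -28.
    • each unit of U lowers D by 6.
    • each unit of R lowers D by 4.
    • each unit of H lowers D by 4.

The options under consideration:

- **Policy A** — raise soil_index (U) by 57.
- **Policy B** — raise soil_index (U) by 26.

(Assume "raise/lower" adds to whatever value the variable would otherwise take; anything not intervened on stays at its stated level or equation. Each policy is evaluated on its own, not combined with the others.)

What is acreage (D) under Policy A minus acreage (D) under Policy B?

Policy A (U + 57):
  U = 125 + 57 = 182
  R = 84
  H = 30
  D = -28 − 6·182 − 4·84 − 4·30 = -1576
Policy B (U + 26):
  U = 125 + 26 = 151
  R = 84
  H = 30
  D = -28 − 6·151 − 4·84 − 4·30 = -1390
D: -1576 − (-1390) = -186

-186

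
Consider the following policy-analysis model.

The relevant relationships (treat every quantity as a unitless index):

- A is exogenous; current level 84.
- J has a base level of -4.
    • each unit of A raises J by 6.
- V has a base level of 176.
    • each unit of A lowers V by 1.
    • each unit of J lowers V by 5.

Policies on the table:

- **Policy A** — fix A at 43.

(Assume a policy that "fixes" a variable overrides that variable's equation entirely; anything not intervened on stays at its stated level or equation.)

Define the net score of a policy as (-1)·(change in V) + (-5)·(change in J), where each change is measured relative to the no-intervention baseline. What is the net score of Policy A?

-41

Baseline:
  A = 84
  J = -4 + 6·84 = 500
  V = 176 − 84 − 5·500 = -2408
Policy A (A := 43):
  A = 43
  J = -4 + 6·43 = 254
  V = 176 − 43 − 5·254 = -1137
ΔV = -1137 − (-2408) = 1271; ΔJ = 254 − 500 = -246
Score = (-1)·1271 + (-5)·(-246) = -41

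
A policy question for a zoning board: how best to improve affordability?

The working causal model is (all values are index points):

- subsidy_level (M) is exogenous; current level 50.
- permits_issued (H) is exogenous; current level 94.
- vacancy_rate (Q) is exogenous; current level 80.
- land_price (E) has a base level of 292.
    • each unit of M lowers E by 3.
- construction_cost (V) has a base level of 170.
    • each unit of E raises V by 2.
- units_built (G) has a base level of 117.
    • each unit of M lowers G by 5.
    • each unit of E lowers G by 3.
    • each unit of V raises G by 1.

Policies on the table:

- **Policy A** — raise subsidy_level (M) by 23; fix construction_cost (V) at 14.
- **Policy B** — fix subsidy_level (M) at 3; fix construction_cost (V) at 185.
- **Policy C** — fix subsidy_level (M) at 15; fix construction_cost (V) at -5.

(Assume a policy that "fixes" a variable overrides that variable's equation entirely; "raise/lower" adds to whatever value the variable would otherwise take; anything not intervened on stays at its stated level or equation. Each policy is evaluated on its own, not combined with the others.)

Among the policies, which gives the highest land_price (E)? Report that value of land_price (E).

Policy A (M + 23, V := 14):
  M = 50 + 23 = 73
  E = 292 − 3·73 = 73
Policy B (M := 3, V := 185):
  M = 3
  E = 292 − 3·3 = 283
Policy C (M := 15, V := -5):
  M = 15
  E = 292 − 3·15 = 247
Comparing — Policy A: E=73, Policy B: E=283, Policy C: E=247. Highest is 283 (Policy B).

283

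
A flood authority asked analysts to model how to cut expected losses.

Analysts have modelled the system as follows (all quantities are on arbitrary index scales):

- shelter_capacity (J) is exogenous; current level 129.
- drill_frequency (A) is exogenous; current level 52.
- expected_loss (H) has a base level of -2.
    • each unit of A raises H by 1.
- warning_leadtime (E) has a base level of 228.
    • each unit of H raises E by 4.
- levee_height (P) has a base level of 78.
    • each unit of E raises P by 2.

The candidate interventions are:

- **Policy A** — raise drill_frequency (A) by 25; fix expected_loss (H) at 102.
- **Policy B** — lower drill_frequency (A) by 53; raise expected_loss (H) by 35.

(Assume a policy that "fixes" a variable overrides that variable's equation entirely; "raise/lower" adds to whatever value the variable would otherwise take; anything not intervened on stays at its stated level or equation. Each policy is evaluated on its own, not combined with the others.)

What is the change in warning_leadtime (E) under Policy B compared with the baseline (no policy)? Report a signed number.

Baseline:
  A = 52
  H = -2 + 52 = 50
  E = 228 + 4·50 = 428
Policy B (A − 53, H + 35):
  A = 52 − 53 = -1
  H = -2 + (-1) (+35 from intervention) = 32
  E = 228 + 4·32 = 356
Change in E: 356 − 428 = -72

-72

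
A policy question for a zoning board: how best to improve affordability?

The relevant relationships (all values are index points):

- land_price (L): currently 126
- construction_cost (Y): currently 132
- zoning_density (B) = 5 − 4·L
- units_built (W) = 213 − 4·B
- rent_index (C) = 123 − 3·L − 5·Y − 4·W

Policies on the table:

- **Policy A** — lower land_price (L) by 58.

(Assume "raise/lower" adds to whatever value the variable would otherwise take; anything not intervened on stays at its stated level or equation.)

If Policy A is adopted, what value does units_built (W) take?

1281

Policy A (L − 58):
  L = 126 − 58 = 68
  B = 5 − 4·68 = -267
  W = 213 − 4·(-267) = 1281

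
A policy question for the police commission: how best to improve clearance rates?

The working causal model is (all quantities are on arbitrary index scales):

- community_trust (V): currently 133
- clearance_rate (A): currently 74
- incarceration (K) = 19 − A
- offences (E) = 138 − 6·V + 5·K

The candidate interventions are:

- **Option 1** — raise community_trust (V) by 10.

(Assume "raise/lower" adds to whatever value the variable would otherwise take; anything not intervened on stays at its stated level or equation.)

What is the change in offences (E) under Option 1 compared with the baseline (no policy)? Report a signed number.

Baseline:
  V = 133
  A = 74
  K = 19 − 74 = -55
  E = 138 − 6·133 + 5·(-55) = -935
Option 1 (V + 10):
  V = 133 + 10 = 143
  A = 74
  K = 19 − 74 = -55
  E = 138 − 6·143 + 5·(-55) = -995
Change in E: -995 − (-935) = -60

-60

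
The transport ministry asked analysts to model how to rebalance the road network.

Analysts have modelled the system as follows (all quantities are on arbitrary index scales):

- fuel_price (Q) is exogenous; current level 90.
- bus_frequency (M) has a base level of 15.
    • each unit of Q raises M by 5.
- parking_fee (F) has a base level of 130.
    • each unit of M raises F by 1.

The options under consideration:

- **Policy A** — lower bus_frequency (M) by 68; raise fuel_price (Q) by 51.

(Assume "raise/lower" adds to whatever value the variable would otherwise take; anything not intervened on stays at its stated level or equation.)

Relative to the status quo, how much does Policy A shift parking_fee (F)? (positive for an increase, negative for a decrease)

187

Baseline:
  Q = 90
  M = 15 + 5·90 = 465
  F = 130 + 465 = 595
Policy A (M − 68, Q + 51):
  Q = 90 + 51 = 141
  M = 15 + 5·141 (−68 from intervention) = 652
  F = 130 + 652 = 782
Change in F: 782 − 595 = 187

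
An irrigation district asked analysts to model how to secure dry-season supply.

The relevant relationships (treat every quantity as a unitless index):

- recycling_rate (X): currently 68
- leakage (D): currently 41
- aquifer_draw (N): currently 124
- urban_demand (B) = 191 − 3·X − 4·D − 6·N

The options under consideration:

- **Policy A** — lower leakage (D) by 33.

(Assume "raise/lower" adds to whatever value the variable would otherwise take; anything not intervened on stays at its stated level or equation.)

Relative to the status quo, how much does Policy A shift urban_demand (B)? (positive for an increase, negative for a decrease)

132

Baseline:
  X = 68
  D = 41
  N = 124
  B = 191 − 3·68 − 4·41 − 6·124 = -921
Policy A (D − 33):
  X = 68
  D = 41 − 33 = 8
  N = 124
  B = 191 − 3·68 − 4·8 − 6·124 = -789
Change in B: -789 − (-921) = 132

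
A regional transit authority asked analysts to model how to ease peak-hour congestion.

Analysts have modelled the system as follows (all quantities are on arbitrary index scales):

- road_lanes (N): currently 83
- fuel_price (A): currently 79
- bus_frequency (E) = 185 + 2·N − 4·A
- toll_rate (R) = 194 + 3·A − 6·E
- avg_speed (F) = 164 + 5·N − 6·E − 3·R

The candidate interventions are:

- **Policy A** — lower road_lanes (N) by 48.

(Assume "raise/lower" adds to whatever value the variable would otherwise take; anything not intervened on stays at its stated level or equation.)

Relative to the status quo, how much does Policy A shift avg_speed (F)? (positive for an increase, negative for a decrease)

Baseline:
  N = 83
  A = 79
  E = 185 + 2·83 − 4·79 = 35
  R = 194 + 3·79 − 6·35 = 221
  F = 164 + 5·83 − 6·35 − 3·221 = -294
Policy A (N − 48):
  N = 83 − 48 = 35
  A = 79
  E = 185 + 2·35 − 4·79 = -61
  R = 194 + 3·79 − 6·(-61) = 797
  F = 164 + 5·35 − 6·(-61) − 3·797 = -1686
Change in F: -1686 − (-294) = -1392

-1392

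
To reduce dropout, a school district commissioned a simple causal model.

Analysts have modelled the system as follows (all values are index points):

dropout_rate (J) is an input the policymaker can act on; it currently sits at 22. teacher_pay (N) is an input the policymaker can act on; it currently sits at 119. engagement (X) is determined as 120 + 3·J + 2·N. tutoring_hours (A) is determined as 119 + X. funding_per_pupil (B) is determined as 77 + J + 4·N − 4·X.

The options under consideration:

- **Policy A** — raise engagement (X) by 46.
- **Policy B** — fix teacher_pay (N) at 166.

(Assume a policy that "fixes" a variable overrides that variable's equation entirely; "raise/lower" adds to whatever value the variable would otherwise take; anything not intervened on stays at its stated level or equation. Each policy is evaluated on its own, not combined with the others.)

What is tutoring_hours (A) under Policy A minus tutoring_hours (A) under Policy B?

-48

Policy A (X + 46):
  J = 22
  N = 119
  X = 120 + 3·22 + 2·119 (+46 from intervention) = 470
  A = 119 + 470 = 589
Policy B (N := 166):
  J = 22
  N = 166
  X = 120 + 3·22 + 2·166 = 518
  A = 119 + 518 = 637
A: 589 − 637 = -48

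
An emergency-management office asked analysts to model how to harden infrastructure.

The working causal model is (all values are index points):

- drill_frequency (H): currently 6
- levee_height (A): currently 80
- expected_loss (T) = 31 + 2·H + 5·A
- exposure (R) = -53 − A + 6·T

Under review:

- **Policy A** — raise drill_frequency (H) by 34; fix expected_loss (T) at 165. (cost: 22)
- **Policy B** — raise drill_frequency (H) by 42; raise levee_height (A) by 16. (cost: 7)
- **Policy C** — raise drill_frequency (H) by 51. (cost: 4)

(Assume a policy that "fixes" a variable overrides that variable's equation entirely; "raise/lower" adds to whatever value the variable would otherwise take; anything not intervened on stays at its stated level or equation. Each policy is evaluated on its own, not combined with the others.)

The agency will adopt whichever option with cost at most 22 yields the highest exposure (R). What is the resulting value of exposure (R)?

Policy A (H + 34, T := 165):
  H = 6 + 34 = 40
  A = 80
  T = 165
  R = -53 − 80 + 6·165 = 857
Policy B (H + 42, A + 16):
  H = 6 + 42 = 48
  A = 80 + 16 = 96
  T = 31 + 2·48 + 5·96 = 607
  R = -53 − 96 + 6·607 = 3493
Policy C (H + 51):
  H = 6 + 51 = 57
  A = 80
  T = 31 + 2·57 + 5·80 = 545
  R = -53 − 80 + 6·545 = 3137
Comparing — Policy A: R=857, Policy B: R=3493, Policy C: R=3137. Highest is 3493 (Policy B).

3493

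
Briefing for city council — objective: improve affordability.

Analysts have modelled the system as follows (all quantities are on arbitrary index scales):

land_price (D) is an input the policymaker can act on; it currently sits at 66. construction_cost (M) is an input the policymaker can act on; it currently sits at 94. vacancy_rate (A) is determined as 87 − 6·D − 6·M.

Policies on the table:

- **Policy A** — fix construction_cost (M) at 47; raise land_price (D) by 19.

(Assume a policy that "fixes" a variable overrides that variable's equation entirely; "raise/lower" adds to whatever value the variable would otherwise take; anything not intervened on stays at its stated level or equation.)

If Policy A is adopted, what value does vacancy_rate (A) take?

-705

Policy A (M := 47, D + 19):
  D = 66 + 19 = 85
  M = 47
  A = 87 − 6·85 − 6·47 = -705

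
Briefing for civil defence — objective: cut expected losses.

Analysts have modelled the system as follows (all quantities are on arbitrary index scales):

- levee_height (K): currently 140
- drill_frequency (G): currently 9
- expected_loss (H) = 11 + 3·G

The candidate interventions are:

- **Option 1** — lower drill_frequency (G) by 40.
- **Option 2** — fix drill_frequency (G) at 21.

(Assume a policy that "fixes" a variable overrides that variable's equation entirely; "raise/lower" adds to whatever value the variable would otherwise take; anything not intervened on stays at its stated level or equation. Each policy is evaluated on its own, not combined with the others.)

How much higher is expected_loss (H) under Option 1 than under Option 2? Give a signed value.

Option 1 (G − 40):
  G = 9 − 40 = -31
  H = 11 + 3·(-31) = -82
Option 2 (G := 21):
  G = 21
  H = 11 + 3·21 = 74
H: -82 − 74 = -156

-156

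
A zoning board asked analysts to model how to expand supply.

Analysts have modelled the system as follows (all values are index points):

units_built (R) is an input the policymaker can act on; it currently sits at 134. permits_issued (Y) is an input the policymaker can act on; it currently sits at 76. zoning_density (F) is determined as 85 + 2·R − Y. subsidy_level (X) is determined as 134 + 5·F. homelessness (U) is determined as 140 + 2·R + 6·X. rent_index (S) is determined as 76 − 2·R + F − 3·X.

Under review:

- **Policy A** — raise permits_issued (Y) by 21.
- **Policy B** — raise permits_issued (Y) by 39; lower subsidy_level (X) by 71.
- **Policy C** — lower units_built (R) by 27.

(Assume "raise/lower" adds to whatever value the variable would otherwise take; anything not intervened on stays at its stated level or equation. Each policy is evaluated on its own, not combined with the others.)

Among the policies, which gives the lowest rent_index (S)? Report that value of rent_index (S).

Policy A (Y + 21):
  R = 134
  Y = 76 + 21 = 97
  F = 85 + 2·134 − 97 = 256
  X = 134 + 5·256 = 1414
  S = 76 − 2·134 + 256 − 3·1414 = -4178
Policy B (Y + 39, X − 71):
  R = 134
  Y = 76 + 39 = 115
  F = 85 + 2·134 − 115 = 238
  X = 134 + 5·238 (−71 from intervention) = 1253
  S = 76 − 2·134 + 238 − 3·1253 = -3713
Policy C (R − 27):
  R = 134 − 27 = 107
  Y = 76
  F = 85 + 2·107 − 76 = 223
  X = 134 + 5·223 = 1249
  S = 76 − 2·107 + 223 − 3·1249 = -3662
Comparing — Policy A: S=-4178, Policy B: S=-3713, Policy C: S=-3662. Lowest is -4178 (Policy A).

-4178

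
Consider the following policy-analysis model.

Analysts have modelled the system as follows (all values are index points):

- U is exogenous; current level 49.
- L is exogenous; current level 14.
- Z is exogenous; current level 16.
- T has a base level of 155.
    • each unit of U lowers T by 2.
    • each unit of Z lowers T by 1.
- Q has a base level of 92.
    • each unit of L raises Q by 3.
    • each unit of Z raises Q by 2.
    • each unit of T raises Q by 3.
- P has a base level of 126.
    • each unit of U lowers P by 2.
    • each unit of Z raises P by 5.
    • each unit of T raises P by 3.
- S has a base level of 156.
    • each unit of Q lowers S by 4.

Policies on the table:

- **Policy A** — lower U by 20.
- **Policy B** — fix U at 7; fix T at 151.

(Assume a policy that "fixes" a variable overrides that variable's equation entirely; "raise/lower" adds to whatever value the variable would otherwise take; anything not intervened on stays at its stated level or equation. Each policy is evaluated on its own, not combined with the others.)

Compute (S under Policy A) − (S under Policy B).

840

Policy A (U − 20):
  U = 49 − 20 = 29
  L = 14
  Z = 16
  T = 155 − 2·29 − 16 = 81
  Q = 92 + 3·14 + 2·16 + 3·81 = 409
  S = 156 − 4·409 = -1480
Policy B (U := 7, T := 151):
  U = 7
  L = 14
  Z = 16
  T = 151
  Q = 92 + 3·14 + 2·16 + 3·151 = 619
  S = 156 − 4·619 = -2320
S: -1480 − (-2320) = 840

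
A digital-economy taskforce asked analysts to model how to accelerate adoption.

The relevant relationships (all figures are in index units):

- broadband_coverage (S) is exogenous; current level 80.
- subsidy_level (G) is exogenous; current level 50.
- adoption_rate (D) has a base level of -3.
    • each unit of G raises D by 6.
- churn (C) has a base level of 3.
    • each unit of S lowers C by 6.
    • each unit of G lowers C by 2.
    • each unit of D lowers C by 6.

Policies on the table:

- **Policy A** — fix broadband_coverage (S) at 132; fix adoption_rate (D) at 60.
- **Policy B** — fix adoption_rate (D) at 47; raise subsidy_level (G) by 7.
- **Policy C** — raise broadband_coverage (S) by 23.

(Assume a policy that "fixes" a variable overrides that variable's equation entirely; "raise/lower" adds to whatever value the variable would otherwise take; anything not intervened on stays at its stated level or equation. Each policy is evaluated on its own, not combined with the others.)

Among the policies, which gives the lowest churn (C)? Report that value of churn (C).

Policy A (S := 132, D := 60):
  S = 132
  G = 50
  D = 60
  C = 3 − 6·132 − 2·50 − 6·60 = -1249
Policy B (D := 47, G + 7):
  S = 80
  G = 50 + 7 = 57
  D = 47
  C = 3 − 6·80 − 2·57 − 6·47 = -873
Policy C (S + 23):
  S = 80 + 23 = 103
  G = 50
  D = -3 + 6·50 = 297
  C = 3 − 6·103 − 2·50 − 6·297 = -2497
Comparing — Policy A: C=-1249, Policy B: C=-873, Policy C: C=-2497. Lowest is -2497 (Policy C).

-2497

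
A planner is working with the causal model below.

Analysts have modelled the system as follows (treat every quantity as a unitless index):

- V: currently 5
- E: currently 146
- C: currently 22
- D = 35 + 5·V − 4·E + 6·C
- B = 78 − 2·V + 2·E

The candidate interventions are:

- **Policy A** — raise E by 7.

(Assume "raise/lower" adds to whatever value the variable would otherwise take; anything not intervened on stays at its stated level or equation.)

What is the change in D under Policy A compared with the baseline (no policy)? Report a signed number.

-28

Baseline:
  V = 5
  E = 146
  C = 22
  D = 35 + 5·5 − 4·146 + 6·22 = -392
Policy A (E + 7):
  V = 5
  E = 146 + 7 = 153
  C = 22
  D = 35 + 5·5 − 4·153 + 6·22 = -420
Change in D: -420 − (-392) = -28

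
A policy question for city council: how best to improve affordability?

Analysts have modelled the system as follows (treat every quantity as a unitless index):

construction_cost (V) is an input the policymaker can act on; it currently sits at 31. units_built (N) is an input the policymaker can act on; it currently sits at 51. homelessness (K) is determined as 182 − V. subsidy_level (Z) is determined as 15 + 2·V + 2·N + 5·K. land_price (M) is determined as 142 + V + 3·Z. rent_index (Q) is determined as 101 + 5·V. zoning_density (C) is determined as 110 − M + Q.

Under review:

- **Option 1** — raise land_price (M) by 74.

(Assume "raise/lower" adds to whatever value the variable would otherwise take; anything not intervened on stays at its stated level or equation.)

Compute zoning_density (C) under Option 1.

Option 1 (M + 74):
  V = 31
  N = 51
  K = 182 − 31 = 151
  Z = 15 + 2·31 + 2·51 + 5·151 = 934
  M = 142 + 31 + 3·934 (+74 from intervention) = 3049
  Q = 101 + 5·31 = 256
  C = 110 − 3049 + 256 = -2683

-2683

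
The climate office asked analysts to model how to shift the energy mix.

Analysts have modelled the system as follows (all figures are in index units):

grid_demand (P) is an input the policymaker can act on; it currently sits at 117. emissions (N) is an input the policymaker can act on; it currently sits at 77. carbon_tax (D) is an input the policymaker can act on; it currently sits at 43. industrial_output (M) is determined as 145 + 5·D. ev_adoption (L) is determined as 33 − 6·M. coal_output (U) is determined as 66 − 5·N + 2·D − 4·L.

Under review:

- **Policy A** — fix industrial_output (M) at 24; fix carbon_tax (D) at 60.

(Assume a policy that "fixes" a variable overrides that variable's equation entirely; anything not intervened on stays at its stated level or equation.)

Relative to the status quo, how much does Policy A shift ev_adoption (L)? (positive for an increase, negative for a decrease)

2016

Baseline:
  D = 43
  M = 145 + 5·43 = 360
  L = 33 − 6·360 = -2127
Policy A (M := 24, D := 60):
  D = 60
  M = 24
  L = 33 − 6·24 = -111
Change in L: -111 − (-2127) = 2016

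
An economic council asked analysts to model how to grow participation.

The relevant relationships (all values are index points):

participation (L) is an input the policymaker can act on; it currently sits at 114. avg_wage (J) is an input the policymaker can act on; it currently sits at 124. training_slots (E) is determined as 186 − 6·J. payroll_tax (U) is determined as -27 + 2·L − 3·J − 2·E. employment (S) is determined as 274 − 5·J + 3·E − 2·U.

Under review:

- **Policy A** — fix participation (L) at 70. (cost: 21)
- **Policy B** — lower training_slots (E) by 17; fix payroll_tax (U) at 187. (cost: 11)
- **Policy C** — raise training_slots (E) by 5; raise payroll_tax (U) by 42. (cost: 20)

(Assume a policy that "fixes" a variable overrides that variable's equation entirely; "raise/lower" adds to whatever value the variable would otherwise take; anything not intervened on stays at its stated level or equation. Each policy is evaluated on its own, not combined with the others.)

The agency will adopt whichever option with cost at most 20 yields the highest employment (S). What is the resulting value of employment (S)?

Policy B (E − 17, U := 187):
  L = 114
  J = 124
  E = 186 − 6·124 (−17 from intervention) = -575
  U = 187
  S = 274 − 5·124 + 3·(-575) − 2·187 = -2445
Policy C (E + 5, U + 42):
  L = 114
  J = 124
  E = 186 − 6·124 (+5 from intervention) = -553
  U = -27 + 2·114 − 3·124 − 2·(-553) (+42 from intervention) = 977
  S = 274 − 5·124 + 3·(-553) − 2·977 = -3959
Comparing — Policy B: S=-2445, Policy C: S=-3959. Highest is -2445 (Policy B).

-2445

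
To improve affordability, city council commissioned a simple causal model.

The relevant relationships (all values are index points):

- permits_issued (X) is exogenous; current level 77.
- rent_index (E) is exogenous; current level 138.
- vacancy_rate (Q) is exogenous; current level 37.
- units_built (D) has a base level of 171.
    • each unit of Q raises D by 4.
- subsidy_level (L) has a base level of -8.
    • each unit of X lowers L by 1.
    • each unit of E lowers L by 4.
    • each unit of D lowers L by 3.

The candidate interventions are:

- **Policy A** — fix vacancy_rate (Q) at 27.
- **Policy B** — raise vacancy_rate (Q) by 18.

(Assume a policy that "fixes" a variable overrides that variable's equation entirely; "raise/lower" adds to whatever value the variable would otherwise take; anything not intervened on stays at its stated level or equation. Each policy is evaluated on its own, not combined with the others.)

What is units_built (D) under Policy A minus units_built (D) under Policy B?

Policy A (Q := 27):
  Q = 27
  D = 171 + 4·27 = 279
Policy B (Q + 18):
  Q = 37 + 18 = 55
  D = 171 + 4·55 = 391
D: 279 − 391 = -112

-112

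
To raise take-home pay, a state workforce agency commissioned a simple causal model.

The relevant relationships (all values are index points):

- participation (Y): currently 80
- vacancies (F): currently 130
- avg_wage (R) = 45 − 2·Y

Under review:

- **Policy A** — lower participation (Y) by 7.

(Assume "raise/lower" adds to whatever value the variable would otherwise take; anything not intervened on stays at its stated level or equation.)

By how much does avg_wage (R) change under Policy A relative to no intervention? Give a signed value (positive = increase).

14

Baseline:
  Y = 80
  R = 45 − 2·80 = -115
Policy A (Y − 7):
  Y = 80 − 7 = 73
  R = 45 − 2·73 = -101
Change in R: -101 − (-115) = 14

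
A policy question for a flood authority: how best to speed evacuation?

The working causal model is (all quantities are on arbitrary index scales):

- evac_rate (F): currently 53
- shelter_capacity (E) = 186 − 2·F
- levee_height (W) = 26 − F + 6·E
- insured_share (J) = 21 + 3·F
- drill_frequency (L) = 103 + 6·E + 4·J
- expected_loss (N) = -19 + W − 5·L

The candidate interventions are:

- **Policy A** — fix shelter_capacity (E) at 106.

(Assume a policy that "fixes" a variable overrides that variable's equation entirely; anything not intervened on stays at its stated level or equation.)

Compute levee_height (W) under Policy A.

609

Policy A (E := 106):
  F = 53
  E = 106
  W = 26 − 53 + 6·106 = 609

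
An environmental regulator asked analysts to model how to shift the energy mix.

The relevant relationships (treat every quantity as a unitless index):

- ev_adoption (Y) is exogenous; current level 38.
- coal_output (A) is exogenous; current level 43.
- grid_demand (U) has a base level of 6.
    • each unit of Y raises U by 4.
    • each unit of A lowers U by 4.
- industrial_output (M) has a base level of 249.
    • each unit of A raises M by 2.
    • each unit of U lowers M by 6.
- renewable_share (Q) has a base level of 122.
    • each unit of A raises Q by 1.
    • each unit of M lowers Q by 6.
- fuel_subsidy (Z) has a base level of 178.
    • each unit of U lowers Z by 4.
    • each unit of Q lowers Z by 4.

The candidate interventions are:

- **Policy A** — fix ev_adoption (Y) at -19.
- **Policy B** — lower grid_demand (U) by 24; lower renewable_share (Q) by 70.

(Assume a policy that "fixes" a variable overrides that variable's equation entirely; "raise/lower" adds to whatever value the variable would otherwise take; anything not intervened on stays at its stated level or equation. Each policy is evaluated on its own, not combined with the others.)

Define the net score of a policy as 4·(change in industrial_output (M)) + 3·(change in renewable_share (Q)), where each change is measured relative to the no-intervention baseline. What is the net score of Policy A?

Baseline:
  Y = 38
  A = 43
  U = 6 + 4·38 − 4·43 = -14
  M = 249 + 2·43 − 6·(-14) = 419
  Q = 122 + 43 − 6·419 = -2349
Policy A (Y := -19):
  Y = -19
  A = 43
  U = 6 + 4·(-19) − 4·43 = -242
  M = 249 + 2·43 − 6·(-242) = 1787
  Q = 122 + 43 − 6·1787 = -10557
ΔM = 1787 − 419 = 1368; ΔQ = -10557 − (-2349) = -8208
Score = 4·1368 + 3·(-8208) = -19152

-19152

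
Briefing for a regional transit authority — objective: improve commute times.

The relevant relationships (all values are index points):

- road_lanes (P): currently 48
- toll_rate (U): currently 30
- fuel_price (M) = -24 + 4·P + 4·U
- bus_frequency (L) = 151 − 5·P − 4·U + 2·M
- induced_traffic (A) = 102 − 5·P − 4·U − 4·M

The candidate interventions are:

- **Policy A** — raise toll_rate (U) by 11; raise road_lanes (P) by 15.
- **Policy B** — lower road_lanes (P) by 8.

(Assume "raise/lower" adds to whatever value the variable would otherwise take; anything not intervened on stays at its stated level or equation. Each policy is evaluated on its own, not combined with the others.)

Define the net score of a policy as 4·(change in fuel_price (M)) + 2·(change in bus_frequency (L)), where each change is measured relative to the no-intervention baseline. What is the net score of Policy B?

-176

Baseline:
  P = 48
  U = 30
  M = -24 + 4·48 + 4·30 = 288
  L = 151 − 5·48 − 4·30 + 2·288 = 367
Policy B (P − 8):
  P = 48 − 8 = 40
  U = 30
  M = -24 + 4·40 + 4·30 = 256
  L = 151 − 5·40 − 4·30 + 2·256 = 343
ΔM = 256 − 288 = -32; ΔL = 343 − 367 = -24
Score = 4·(-32) + 2·(-24) = -176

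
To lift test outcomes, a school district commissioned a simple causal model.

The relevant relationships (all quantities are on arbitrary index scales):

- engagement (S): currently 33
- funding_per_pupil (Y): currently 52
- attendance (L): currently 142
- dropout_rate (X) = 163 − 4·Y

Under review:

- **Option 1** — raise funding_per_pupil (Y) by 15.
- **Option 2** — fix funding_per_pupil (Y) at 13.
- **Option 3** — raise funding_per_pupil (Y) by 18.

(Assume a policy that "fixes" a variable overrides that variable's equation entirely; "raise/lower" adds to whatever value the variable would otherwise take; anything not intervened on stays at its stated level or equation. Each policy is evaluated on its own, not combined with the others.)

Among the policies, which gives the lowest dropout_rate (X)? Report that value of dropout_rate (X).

Option 1 (Y + 15):
  Y = 52 + 15 = 67
  X = 163 − 4·67 = -105
Option 2 (Y := 13):
  Y = 13
  X = 163 − 4·13 = 111
Option 3 (Y + 18):
  Y = 52 + 18 = 70
  X = 163 − 4·70 = -117
Comparing — Option 1: X=-105, Option 2: X=111, Option 3: X=-117. Lowest is -117 (Option 3).

-117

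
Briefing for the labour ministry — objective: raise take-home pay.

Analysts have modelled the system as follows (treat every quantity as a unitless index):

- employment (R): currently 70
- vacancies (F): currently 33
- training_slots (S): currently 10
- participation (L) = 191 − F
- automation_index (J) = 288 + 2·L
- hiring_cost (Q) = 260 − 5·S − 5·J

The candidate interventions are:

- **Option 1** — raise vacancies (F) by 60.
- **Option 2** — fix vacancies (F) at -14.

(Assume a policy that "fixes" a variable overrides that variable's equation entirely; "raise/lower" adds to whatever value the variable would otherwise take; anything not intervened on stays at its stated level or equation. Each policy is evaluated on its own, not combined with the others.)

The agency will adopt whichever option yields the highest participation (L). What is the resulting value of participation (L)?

Option 1 (F + 60):
  F = 33 + 60 = 93
  L = 191 − 93 = 98
Option 2 (F := -14):
  F = -14
  L = 191 − (-14) = 205
Comparing — Option 1: L=98, Option 2: L=205. Highest is 205 (Option 2).

205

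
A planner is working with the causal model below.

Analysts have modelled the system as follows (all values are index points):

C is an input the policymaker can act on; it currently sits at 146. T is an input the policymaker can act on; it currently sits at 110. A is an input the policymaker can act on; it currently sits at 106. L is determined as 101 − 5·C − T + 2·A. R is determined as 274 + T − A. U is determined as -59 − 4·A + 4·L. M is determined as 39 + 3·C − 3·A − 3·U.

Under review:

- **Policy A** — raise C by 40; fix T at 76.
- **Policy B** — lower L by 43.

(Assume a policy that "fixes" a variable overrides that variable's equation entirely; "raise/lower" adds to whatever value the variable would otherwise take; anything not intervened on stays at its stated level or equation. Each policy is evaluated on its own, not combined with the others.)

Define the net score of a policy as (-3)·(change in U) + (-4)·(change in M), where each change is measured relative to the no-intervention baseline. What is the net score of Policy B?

-1548

Baseline:
  C = 146
  T = 110
  A = 106
  L = 101 − 5·146 − 110 + 2·106 = -527
  U = -59 − 4·106 + 4·(-527) = -2591
  M = 39 + 3·146 − 3·106 − 3·(-2591) = 7932
Policy B (L − 43):
  C = 146
  T = 110
  A = 106
  L = 101 − 5·146 − 110 + 2·106 (−43 from intervention) = -570
  U = -59 − 4·106 + 4·(-570) = -2763
  M = 39 + 3·146 − 3·106 − 3·(-2763) = 8448
ΔU = -2763 − (-2591) = -172; ΔM = 8448 − 7932 = 516
Score = (-3)·(-172) + (-4)·516 = -1548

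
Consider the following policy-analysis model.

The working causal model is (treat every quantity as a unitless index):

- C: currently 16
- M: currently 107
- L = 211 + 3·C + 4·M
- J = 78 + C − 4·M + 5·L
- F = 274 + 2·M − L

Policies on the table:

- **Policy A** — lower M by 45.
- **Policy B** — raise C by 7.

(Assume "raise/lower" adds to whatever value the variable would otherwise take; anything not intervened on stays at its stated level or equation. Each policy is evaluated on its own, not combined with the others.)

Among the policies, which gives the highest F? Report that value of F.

Policy A (M − 45):
  C = 16
  M = 107 − 45 = 62
  L = 211 + 3·16 + 4·62 = 507
  F = 274 + 2·62 − 507 = -109
Policy B (C + 7):
  C = 16 + 7 = 23
  M = 107
  L = 211 + 3·23 + 4·107 = 708
  F = 274 + 2·107 − 708 = -220
Comparing — Policy A: F=-109, Policy B: F=-220. Highest is -109 (Policy A).

-109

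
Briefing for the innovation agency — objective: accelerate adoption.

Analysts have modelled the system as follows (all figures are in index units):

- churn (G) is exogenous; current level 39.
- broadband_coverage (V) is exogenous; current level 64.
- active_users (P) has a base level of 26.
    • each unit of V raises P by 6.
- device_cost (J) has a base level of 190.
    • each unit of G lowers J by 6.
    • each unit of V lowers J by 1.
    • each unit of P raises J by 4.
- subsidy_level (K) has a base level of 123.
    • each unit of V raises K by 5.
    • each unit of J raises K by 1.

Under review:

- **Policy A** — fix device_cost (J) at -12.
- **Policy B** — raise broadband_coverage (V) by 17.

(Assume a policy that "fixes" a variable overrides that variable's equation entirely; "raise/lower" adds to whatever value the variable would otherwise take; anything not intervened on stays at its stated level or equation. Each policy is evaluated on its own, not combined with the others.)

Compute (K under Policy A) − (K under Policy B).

Policy A (J := -12):
  G = 39
  V = 64
  P = 26 + 6·64 = 410
  J = -12
  K = 123 + 5·64 + (-12) = 431
Policy B (V + 17):
  G = 39
  V = 64 + 17 = 81
  P = 26 + 6·81 = 512
  J = 190 − 6·39 − 81 + 4·512 = 1923
  K = 123 + 5·81 + 1923 = 2451
K: 431 − 2451 = -2020

-2020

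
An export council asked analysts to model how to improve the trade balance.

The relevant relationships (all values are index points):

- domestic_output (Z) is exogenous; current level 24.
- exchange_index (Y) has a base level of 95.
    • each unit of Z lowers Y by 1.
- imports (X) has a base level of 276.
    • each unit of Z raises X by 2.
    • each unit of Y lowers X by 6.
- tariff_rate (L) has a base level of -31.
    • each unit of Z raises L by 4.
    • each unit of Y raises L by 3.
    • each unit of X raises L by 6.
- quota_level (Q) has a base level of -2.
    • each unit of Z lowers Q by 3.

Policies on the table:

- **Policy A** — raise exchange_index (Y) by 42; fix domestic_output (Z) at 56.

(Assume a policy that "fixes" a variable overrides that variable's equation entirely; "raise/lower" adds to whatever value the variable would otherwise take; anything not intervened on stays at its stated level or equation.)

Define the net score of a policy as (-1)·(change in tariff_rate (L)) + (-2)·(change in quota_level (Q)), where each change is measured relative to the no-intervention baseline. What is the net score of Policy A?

Baseline:
  Z = 24
  Y = 95 − 24 = 71
  X = 276 + 2·24 − 6·71 = -102
  L = -31 + 4·24 + 3·71 + 6·(-102) = -334
  Q = -2 − 3·24 = -74
Policy A (Y + 42, Z := 56):
  Z = 56
  Y = 95 − 56 (+42 from intervention) = 81
  X = 276 + 2·56 − 6·81 = -98
  L = -31 + 4·56 + 3·81 + 6·(-98) = -152
  Q = -2 − 3·56 = -170
ΔL = -152 − (-334) = 182; ΔQ = -170 − (-74) = -96
Score = (-1)·182 + (-2)·(-96) = 10

10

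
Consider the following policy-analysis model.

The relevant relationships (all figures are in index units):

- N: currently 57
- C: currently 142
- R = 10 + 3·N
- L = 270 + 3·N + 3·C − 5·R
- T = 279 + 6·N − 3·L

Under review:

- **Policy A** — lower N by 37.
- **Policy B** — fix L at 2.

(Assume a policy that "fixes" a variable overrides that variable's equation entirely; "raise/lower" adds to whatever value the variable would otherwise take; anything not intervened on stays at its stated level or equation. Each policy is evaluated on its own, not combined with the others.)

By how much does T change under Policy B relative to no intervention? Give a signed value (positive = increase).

Baseline:
  N = 57
  C = 142
  R = 10 + 3·57 = 181
  L = 270 + 3·57 + 3·142 − 5·181 = -38
  T = 279 + 6·57 − 3·(-38) = 735
Policy B (L := 2):
  N = 57
  C = 142
  R = 10 + 3·57 = 181
  L = 2
  T = 279 + 6·57 − 3·2 = 615
Change in T: 615 − 735 = -120

-120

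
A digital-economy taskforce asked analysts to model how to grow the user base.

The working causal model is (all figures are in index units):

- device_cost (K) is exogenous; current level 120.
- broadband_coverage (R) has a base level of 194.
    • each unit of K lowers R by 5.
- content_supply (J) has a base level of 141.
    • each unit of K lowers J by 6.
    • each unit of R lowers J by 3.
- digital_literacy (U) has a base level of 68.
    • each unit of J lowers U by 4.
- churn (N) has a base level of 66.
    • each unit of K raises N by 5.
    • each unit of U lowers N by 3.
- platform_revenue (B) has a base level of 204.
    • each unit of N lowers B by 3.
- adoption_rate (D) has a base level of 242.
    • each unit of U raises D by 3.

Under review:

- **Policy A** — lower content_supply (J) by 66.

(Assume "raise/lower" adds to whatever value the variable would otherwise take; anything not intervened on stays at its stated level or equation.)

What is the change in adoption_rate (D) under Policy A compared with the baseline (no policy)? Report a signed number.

Baseline:
  K = 120
  R = 194 − 5·120 = -406
  J = 141 − 6·120 − 3·(-406) = 639
  U = 68 − 4·639 = -2488
  D = 242 + 3·(-2488) = -7222
Policy A (J − 66):
  K = 120
  R = 194 − 5·120 = -406
  J = 141 − 6·120 − 3·(-406) (−66 from intervention) = 573
  U = 68 − 4·573 = -2224
  D = 242 + 3·(-2224) = -6430
Change in D: -6430 − (-7222) = 792

792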